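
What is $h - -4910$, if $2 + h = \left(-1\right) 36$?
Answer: $4872$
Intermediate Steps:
$h = -38$ ($h = -2 - 36 = -38$)
$h - -4910 = -38 - -4910 = -38 + 4910 = 4872$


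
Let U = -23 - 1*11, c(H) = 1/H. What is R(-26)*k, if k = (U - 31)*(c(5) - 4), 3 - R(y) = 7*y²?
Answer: -1168063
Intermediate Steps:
R(y) = 3 - 7*y²
U = -34 (U = -23 - 11 = -34)
k = 247 (k = (-34 - 31)*(1/5 - 4) = -65*(⅕ - 4) = -65*(-19/5) = 247)
R(-26)*k = (3 - 7*(-26)²)*247 = (3 - 7*676)*247 = (3 - 4732)*247 = -4729*247 = -1168063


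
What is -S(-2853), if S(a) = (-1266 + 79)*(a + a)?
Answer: -6773022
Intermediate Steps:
S(a) = -2374*a
-S(-2853) = -(-2374)*(-2853) = -1*6773022 = -6773022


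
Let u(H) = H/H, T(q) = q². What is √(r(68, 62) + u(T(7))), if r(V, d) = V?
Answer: √69 ≈ 8.3066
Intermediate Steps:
u(H) = 1
√(r(68, 62) + u(T(7))) = √(68 + 1) = √69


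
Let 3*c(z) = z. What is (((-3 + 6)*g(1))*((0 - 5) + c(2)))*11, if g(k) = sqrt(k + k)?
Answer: -143*sqrt(2) ≈ -202.23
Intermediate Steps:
c(z) = z/3
g(k) = sqrt(2)*sqrt(k) (g(k) = sqrt(2*k) = sqrt(2)*sqrt(k))
(((-3 + 6)*g(1))*((0 - 5) + c(2)))*11 = (((-3 + 6)*(sqrt(2)*sqrt(1)))*((0 - 5) + (1/3)*2))*11 = ((3*(sqrt(2)*1))*(-5 + 2/3))*11 = ((3*sqrt(2))*(-13/3))*11 = -13*sqrt(2)*11 = -143*sqrt(2)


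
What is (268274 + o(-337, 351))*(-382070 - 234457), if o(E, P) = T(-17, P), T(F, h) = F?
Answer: -165387683439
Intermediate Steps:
o(E, P) = -17
(268274 + o(-337, 351))*(-382070 - 234457) = (268274 - 17)*(-382070 - 234457) = 268257*(-616527) = -165387683439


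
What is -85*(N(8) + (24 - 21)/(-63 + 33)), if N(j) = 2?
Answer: -323/2 ≈ -161.50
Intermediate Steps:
-85*(N(8) + (24 - 21)/(-63 + 33)) = -85*(2 + (24 - 21)/(-63 + 33)) = -85*(2 + 3/(-30)) = -85*(2 + 3*(-1/30)) = -85*(2 - 1/10) = -85*19/10 = -323/2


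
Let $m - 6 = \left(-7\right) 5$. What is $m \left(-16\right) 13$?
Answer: $6032$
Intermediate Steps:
$m = -29$ ($m = 6 - 35 = -29$)
$m \left(-16\right) 13 = \left(-29\right) \left(-16\right) 13 = 464 \cdot 13 = 6032$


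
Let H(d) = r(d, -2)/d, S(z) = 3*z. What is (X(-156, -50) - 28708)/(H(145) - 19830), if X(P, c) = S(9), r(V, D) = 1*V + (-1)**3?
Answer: 4158745/2875206 ≈ 1.4464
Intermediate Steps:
r(V, D) = -1 + V (r(V, D) = V - 1 = -1 + V)
H(d) = (-1 + d)/d
X(P, c) = 27 (X(P, c) = 3*9 = 27)
(X(-156, -50) - 28708)/(H(145) - 19830) = (27 - 28708)/((-1 + 145)/145 - 19830) = -28681/((1/145)*144 - 19830) = -28681/(144/145 - 19830) = -28681/(-2875206/145) = -28681*(-145/2875206) = 4158745/2875206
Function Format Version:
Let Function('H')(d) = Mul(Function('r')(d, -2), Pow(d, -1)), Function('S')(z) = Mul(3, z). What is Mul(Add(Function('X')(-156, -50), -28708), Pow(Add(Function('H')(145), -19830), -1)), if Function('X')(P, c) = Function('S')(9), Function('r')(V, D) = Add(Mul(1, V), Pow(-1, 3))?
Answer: Rational(4158745, 2875206) ≈ 1.4464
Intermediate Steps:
Function('r')(V, D) = Add(-1, V) (Function('r')(V, D) = Add(V, -1) = Add(-1, V))
Function('H')(d) = Mul(Pow(d, -1), Add(-1, d)) (Function('H')(d) = Mul(Add(-1, d), Pow(d, -1)) = Mul(Pow(d, -1), Add(-1, d)))
Function('X')(P, c) = 27 (Function('X')(P, c) = Mul(3, 9) = 27)
Mul(Add(Function('X')(-156, -50), -28708), Pow(Add(Function('H')(145), -19830), -1)) = Mul(Add(27, -28708), Pow(Add(Mul(Pow(145, -1), Add(-1, 145)), -19830), -1)) = Mul(-28681, Pow(Add(Mul(Rational(1, 145), 144), -19830), -1)) = Mul(-28681, Pow(Add(Rational(144, 145), -19830), -1)) = Mul(-28681, Pow(Rational(-2875206, 145), -1)) = Mul(-28681, Rational(-145, 2875206)) = Rational(4158745, 2875206)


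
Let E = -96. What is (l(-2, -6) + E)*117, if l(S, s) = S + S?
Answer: -11700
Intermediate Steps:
l(S, s) = 2*S
(l(-2, -6) + E)*117 = (2*(-2) - 96)*117 = (-4 - 96)*117 = -100*117 = -11700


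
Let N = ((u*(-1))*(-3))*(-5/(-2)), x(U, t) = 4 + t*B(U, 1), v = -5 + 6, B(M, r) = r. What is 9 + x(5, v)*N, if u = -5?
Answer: -357/2 ≈ -178.50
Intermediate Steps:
v = 1
x(U, t) = 4 + t (x(U, t) = 4 + t*1 = 4 + t)
N = -75/2 (N = (-5*(-1)*(-3))*(-5/(-2)) = (5*(-3))*(-5*(-½)) = -15*5/2 = -75/2 ≈ -37.500)
9 + x(5, v)*N = 9 + (4 + 1)*(-75/2) = 9 + 5*(-75/2) = 9 - 375/2 = -357/2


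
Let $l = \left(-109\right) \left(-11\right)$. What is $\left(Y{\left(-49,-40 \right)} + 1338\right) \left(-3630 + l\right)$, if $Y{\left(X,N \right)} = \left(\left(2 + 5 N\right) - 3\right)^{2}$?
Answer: $-101467509$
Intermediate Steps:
$Y{\left(X,N \right)} = \left(-1 + 5 N\right)^{2}$
$l = 1199$
$\left(Y{\left(-49,-40 \right)} + 1338\right) \left(-3630 + l\right) = \left(\left(-1 + 5 \left(-40\right)\right)^{2} + 1338\right) \left(-3630 + 1199\right) = \left(\left(-1 - 200\right)^{2} + 1338\right) \left(-2431\right) = \left(\left(-201\right)^{2} + 1338\right) \left(-2431\right) = \left(40401 + 1338\right) \left(-2431\right) = 41739 \left(-2431\right) = -101467509$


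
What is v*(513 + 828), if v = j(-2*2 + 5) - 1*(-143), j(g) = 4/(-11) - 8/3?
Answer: 2064693/11 ≈ 1.8770e+5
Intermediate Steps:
j(g) = -100/33 (j(g) = 4*(-1/11) - 8*⅓ = -4/11 - 8/3 = -100/33)
v = 4619/33 (v = -100/33 - 1*(-143) = -100/33 + 143 = 4619/33 ≈ 139.97)
v*(513 + 828) = 4619*(513 + 828)/33 = (4619/33)*1341 = 2064693/11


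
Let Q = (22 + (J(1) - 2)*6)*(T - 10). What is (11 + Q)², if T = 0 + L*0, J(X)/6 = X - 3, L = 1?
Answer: 398161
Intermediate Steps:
J(X) = -18 + 6*X (J(X) = 6*(X - 3) = 6*(-3 + X) = -18 + 6*X)
T = 0 (T = 0 + 1*0 = 0 + 0 = 0)
Q = 620 (Q = (22 + ((-18 + 6*1) - 2)*6)*(0 - 10) = (22 + ((-18 + 6) - 2)*6)*(-10) = (22 + (-12 - 2)*6)*(-10) = (22 - 14*6)*(-10) = (22 - 84)*(-10) = -62*(-10) = 620)
(11 + Q)² = (11 + 620)² = 631² = 398161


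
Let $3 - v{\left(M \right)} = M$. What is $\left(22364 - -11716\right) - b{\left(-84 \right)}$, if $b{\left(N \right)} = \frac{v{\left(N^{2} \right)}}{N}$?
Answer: $\frac{951889}{28} \approx 33996.0$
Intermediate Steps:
$v{\left(M \right)} = 3 - M$
$b{\left(N \right)} = \frac{3 - N^{2}}{N}$
$\left(22364 - -11716\right) - b{\left(-84 \right)} = \left(22364 - -11716\right) - \left(\left(-1\right) \left(-84\right) + \frac{3}{-84}\right) = \left(22364 + 11716\right) - \left(84 + 3 \left(- \frac{1}{84}\right)\right) = 34080 - \left(84 - \frac{1}{28}\right) = 34080 - \frac{2351}{28} = \frac{951889}{28}$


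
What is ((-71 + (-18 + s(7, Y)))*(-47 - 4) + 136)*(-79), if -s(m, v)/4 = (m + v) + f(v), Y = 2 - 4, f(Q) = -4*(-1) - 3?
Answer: -466021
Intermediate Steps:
f(Q) = 1 (f(Q) = 4 - 3 = 1)
Y = -2
s(m, v) = -4 - 4*m - 4*v (s(m, v) = -4*((m + v) + 1) = -4*(1 + m + v) = -4 - 4*m - 4*v)
((-71 + (-18 + s(7, Y)))*(-47 - 4) + 136)*(-79) = ((-71 + (-18 + (-4 - 4*7 - 4*(-2))))*(-47 - 4) + 136)*(-79) = ((-71 + (-18 + (-4 - 28 + 8)))*(-51) + 136)*(-79) = ((-71 + (-18 - 24))*(-51) + 136)*(-79) = ((-71 - 42)*(-51) + 136)*(-79) = (-113*(-51) + 136)*(-79) = (5763 + 136)*(-79) = 5899*(-79) = -466021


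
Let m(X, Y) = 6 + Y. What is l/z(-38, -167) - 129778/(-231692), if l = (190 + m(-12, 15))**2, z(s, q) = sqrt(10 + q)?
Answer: 64889/115846 - 44521*I*sqrt(157)/157 ≈ 0.56013 - 3553.2*I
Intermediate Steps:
l = 44521 (l = (190 + (6 + 15))**2 = (190 + 21)**2 = 211**2 = 44521)
l/z(-38, -167) - 129778/(-231692) = 44521/(sqrt(10 - 167)) - 129778/(-231692) = 44521/(sqrt(-157)) - 129778*(-1/231692) = 44521/((I*sqrt(157))) + 64889/115846 = 44521*(-I*sqrt(157)/157) + 64889/115846 = -44521*I*sqrt(157)/157 + 64889/115846 = 64889/115846 - 44521*I*sqrt(157)/157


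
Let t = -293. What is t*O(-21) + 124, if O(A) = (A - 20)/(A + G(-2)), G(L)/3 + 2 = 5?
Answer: -10525/12 ≈ -877.08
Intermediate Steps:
G(L) = 9 (G(L) = -6 + 3*5 = -6 + 15 = 9)
O(A) = (-20 + A)/(9 + A) (O(A) = (A - 20)/(A + 9) = (-20 + A)/(9 + A))
t*O(-21) + 124 = -293*(-20 - 21)/(9 - 21) + 124 = -293*(-41)/(-12) + 124 = -(-293)*(-41)/12 + 124 = -293*41/12 + 124 = -12013/12 + 124 = -10525/12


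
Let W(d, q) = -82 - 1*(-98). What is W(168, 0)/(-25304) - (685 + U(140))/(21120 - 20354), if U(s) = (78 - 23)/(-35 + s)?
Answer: -22783360/25440009 ≈ -0.89557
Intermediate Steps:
U(s) = 55/(-35 + s)
W(d, q) = 16 (W(d, q) = -82 + 98 = 16)
W(168, 0)/(-25304) - (685 + U(140))/(21120 - 20354) = 16/(-25304) - (685 + 55/(-35 + 140))/(21120 - 20354) = 16*(-1/25304) - (685 + 55/105)/766 = -2/3163 - (685 + 55*(1/105))/766 = -2/3163 - (685 + 11/21)/766 = -2/3163 - 14396/(21*766) = -2/3163 - 1*7198/8043 = -2/3163 - 7198/8043 = -22783360/25440009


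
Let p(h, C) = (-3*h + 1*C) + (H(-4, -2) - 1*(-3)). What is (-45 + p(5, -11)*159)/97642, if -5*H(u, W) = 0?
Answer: -1851/48821 ≈ -0.037914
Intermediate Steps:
H(u, W) = 0 (H(u, W) = -⅕*0 = 0)
p(h, C) = 3 + C - 3*h (p(h, C) = (-3*h + 1*C) + (0 - 1*(-3)) = (-3*h + C) + (0 + 3) = (C - 3*h) + 3 = 3 + C - 3*h)
(-45 + p(5, -11)*159)/97642 = (-45 + (3 - 11 - 3*5)*159)/97642 = (-45 + (3 - 11 - 15)*159)*(1/97642) = (-45 - 23*159)*(1/97642) = (-45 - 3657)*(1/97642) = -3702*1/97642 = -1851/48821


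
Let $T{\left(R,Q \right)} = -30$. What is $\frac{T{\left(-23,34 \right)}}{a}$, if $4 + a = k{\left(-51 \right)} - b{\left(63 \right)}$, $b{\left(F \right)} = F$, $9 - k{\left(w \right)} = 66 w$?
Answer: $- \frac{15}{1654} \approx -0.0090689$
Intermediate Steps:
$k{\left(w \right)} = 9 - 66 w$
$a = 3308$ ($a = -4 + \left(\left(9 - -3366\right) - 63\right) = -4 + \left(\left(9 + 3366\right) - 63\right) = -4 + \left(3375 - 63\right) = -4 + 3312 = 3308$)
$\frac{T{\left(-23,34 \right)}}{a} = - \frac{30}{3308} = \left(-30\right) \frac{1}{3308} = - \frac{15}{1654}$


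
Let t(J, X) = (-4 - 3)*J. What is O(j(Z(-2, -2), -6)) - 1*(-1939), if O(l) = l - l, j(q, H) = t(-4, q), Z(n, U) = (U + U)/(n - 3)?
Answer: 1939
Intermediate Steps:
Z(n, U) = 2*U/(-3 + n) (Z(n, U) = (2*U)/(-3 + n) = 2*U/(-3 + n))
t(J, X) = -7*J
j(q, H) = 28 (j(q, H) = -7*(-4) = 28)
O(l) = 0
O(j(Z(-2, -2), -6)) - 1*(-1939) = 0 - 1*(-1939) = 0 + 1939 = 1939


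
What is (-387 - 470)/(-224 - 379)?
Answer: 857/603 ≈ 1.4212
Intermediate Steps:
(-387 - 470)/(-224 - 379) = -857/(-603) = -857*(-1/603) = 857/603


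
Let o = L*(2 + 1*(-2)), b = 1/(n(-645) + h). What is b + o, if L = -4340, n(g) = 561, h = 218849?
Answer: 1/219410 ≈ 4.5577e-6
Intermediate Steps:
b = 1/219410 (b = 1/(561 + 218849) = 1/219410 ≈ 4.5577e-6)
o = 0 (o = -4340*(2 + 1*(-2)) = -4340*(2 - 2) = -4340*0 = 0)
b + o = 1/219410 + 0 = 1/219410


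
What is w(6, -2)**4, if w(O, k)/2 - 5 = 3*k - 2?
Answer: 1296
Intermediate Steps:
w(O, k) = 6 + 6*k (w(O, k) = 10 + 2*(3*k - 2) = 10 + 2*(-2 + 3*k) = 10 + (-4 + 6*k) = 6 + 6*k)
w(6, -2)**4 = (6 + 6*(-2))**4 = (6 - 12)**4 = (-6)**4 = 1296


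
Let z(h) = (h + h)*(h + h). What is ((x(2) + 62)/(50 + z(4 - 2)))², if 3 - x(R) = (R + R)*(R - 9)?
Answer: 961/484 ≈ 1.9855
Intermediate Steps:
z(h) = 4*h² (z(h) = (2*h)*(2*h) = 4*h²)
x(R) = 3 - 2*R*(-9 + R) (x(R) = 3 - (R + R)*(R - 9) = 3 - 2*R*(-9 + R))
((x(2) + 62)/(50 + z(4 - 2)))² = (((3 - 2*2² + 18*2) + 62)/(50 + 4*(4 - 2)²))² = (((3 - 2*4 + 36) + 62)/(50 + 4*2²))² = (((3 - 8 + 36) + 62)/(50 + 4*4))² = ((31 + 62)/(50 + 16))² = (93/66)² = (93*(1/66))² = (31/22)² = 961/484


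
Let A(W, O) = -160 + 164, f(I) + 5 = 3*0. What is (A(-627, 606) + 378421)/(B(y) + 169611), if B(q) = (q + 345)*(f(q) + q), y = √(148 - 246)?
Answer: 15873793475/7041035436 - 225162875*I*√2/7041035436 ≈ 2.2545 - 0.045225*I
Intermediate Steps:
y = 7*I*√2 (y = √(-98) = 7*I*√2 ≈ 9.8995*I)
f(I) = -5 (f(I) = -5 + 3*0 = -5 + 0 = -5)
A(W, O) = 4
B(q) = (-5 + q)*(345 + q) (B(q) = (q + 345)*(-5 + q) = (345 + q)*(-5 + q) = (-5 + q)*(345 + q))
(A(-627, 606) + 378421)/(B(y) + 169611) = (4 + 378421)/((-1725 + (7*I*√2)² + 340*(7*I*√2)) + 169611) = 378425/((-1725 - 98 + 2380*I*√2) + 169611) = 378425/((-1823 + 2380*I*√2) + 169611) = 378425/(167788 + 2380*I*√2)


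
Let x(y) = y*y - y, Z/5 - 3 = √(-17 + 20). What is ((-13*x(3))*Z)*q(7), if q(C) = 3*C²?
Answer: -171990 - 57330*√3 ≈ -2.7129e+5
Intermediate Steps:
Z = 15 + 5*√3 (Z = 15 + 5*√(-17 + 20) = 15 + 5*√3 ≈ 23.660)
x(y) = y² - y
((-13*x(3))*Z)*q(7) = ((-39*(-1 + 3))*(15 + 5*√3))*(3*7²) = ((-39*2)*(15 + 5*√3))*(3*49) = ((-13*6)*(15 + 5*√3))*147 = -78*(15 + 5*√3)*147 = (-1170 - 390*√3)*147 = -171990 - 57330*√3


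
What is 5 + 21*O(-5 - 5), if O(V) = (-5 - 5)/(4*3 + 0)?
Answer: -25/2 ≈ -12.500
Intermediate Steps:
O(V) = -⅚ (O(V) = -10/(12 + 0) = -10/12 = -10*1/12 = -⅚)
5 + 21*O(-5 - 5) = 5 + 21*(-⅚) = 5 - 35/2 = -25/2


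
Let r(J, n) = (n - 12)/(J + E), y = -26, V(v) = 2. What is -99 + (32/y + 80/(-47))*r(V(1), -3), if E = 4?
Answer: -56009/611 ≈ -91.668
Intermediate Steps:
r(J, n) = (-12 + n)/(4 + J) (r(J, n) = (n - 12)/(J + 4) = (-12 + n)/(4 + J))
-99 + (32/y + 80/(-47))*r(V(1), -3) = -99 + (32/(-26) + 80/(-47))*((-12 - 3)/(4 + 2)) = -99 + (32*(-1/26) + 80*(-1/47))*(-15/6) = -99 + (-16/13 - 80/47)*((⅙)*(-15)) = -99 - 1792/611*(-5/2) = -99 + 4480/611 = -56009/611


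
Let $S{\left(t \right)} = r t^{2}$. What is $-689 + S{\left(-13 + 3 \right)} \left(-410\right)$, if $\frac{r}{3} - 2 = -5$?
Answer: $368311$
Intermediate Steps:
$r = -9$ ($r = 6 + 3 \left(-5\right) = 6 - 15 = -9$)
$S{\left(t \right)} = - 9 t^{2}$
$-689 + S{\left(-13 + 3 \right)} \left(-410\right) = -689 + - 9 \left(-13 + 3\right)^{2} \left(-410\right) = -689 + - 9 \left(-10\right)^{2} \left(-410\right) = -689 + \left(-9\right) 100 \left(-410\right) = -689 - -369000 = -689 + 369000 = 368311$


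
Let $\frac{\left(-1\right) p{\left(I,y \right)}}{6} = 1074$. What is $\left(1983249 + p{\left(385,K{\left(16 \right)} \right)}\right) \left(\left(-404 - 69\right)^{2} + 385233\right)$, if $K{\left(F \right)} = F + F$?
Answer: $1203799126410$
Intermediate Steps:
$K{\left(F \right)} = 2 F$
$p{\left(I,y \right)} = -6444$ ($p{\left(I,y \right)} = \left(-6\right) 1074 = -6444$)
$\left(1983249 + p{\left(385,K{\left(16 \right)} \right)}\right) \left(\left(-404 - 69\right)^{2} + 385233\right) = \left(1983249 - 6444\right) \left(\left(-404 - 69\right)^{2} + 385233\right) = 1976805 \left(\left(-473\right)^{2} + 385233\right) = 1976805 \left(223729 + 385233\right) = 1976805 \cdot 608962 = 1203799126410$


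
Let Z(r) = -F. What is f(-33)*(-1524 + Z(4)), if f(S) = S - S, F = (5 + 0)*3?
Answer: 0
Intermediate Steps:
F = 15 (F = 5*3 = 15)
f(S) = 0
Z(r) = -15 (Z(r) = -1*15 = -15)
f(-33)*(-1524 + Z(4)) = 0*(-1524 - 15) = 0*(-1539) = 0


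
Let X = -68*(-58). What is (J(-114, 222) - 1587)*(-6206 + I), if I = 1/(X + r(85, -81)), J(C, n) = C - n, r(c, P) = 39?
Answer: 47533669731/3983 ≈ 1.1934e+7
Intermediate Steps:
X = 3944
I = 1/3983 (I = 1/(3944 + 39) = 1/3983 ≈ 0.00025107)
(J(-114, 222) - 1587)*(-6206 + I) = ((-114 - 1*222) - 1587)*(-6206 + 1/3983) = ((-114 - 222) - 1587)*(-24718497/3983) = (-336 - 1587)*(-24718497/3983) = -1923*(-24718497/3983) = 47533669731/3983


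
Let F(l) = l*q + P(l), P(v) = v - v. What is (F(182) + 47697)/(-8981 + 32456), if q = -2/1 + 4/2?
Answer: 15899/7825 ≈ 2.0318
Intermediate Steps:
q = 0 (q = -2*1 + 4*(½) = -2 + 2 = 0)
P(v) = 0
F(l) = 0 (F(l) = l*0 + 0 = 0 + 0 = 0)
(F(182) + 47697)/(-8981 + 32456) = (0 + 47697)/(-8981 + 32456) = 47697/23475 = 47697*(1/23475) = 15899/7825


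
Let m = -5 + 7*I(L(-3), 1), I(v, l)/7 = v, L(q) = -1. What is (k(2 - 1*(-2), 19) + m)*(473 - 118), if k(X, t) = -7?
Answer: -21655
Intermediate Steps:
I(v, l) = 7*v
m = -54 (m = -5 + 7*(7*(-1)) = -5 + 7*(-7) = -5 - 49 = -54)
(k(2 - 1*(-2), 19) + m)*(473 - 118) = (-7 - 54)*(473 - 118) = -61*355 = -21655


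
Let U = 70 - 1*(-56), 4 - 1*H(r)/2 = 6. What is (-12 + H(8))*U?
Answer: -2016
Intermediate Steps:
H(r) = -4 (H(r) = 8 - 2*6 = 8 - 12 = -4)
U = 126 (U = 70 + 56 = 126)
(-12 + H(8))*U = (-12 - 4)*126 = -16*126 = -2016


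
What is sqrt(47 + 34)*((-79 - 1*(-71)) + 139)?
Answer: 1179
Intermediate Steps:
sqrt(47 + 34)*((-79 - 1*(-71)) + 139) = sqrt(81)*((-79 + 71) + 139) = 9*(-8 + 139) = 9*131 = 1179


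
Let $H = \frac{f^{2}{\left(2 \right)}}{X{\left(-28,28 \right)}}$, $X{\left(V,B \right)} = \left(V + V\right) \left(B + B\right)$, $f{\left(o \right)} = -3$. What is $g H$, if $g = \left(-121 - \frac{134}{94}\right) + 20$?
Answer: $\frac{21663}{73696} \approx 0.29395$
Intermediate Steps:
$X{\left(V,B \right)} = 4 B V$ ($X{\left(V,B \right)} = 2 V 2 B = 4 B V$)
$g = - \frac{4814}{47}$ ($g = \left(-121 - \frac{67}{47}\right) + 20 = - \frac{5754}{47} + 20 = - \frac{4814}{47} \approx -102.43$)
$H = - \frac{9}{3136}$ ($H = \frac{\left(-3\right)^{2}}{4 \cdot 28 \left(-28\right)} = \frac{9}{-3136} = 9 \left(- \frac{1}{3136}\right) = - \frac{9}{3136} \approx -0.0028699$)
$g H = \left(- \frac{4814}{47}\right) \left(- \frac{9}{3136}\right) = \frac{21663}{73696}$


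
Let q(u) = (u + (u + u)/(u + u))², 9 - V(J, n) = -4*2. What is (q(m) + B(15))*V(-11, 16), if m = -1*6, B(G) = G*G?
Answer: 4250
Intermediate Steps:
V(J, n) = 17 (V(J, n) = 9 - (-4)*2 = 9 - 1*(-8) = 9 + 8 = 17)
B(G) = G²
m = -6
q(u) = (1 + u)² (q(u) = (u + (2*u)/((2*u)))² = (u + (2*u)*(1/(2*u)))² = (u + 1)² = (1 + u)²)
(q(m) + B(15))*V(-11, 16) = ((1 - 6)² + 15²)*17 = ((-5)² + 225)*17 = (25 + 225)*17 = 250*17 = 4250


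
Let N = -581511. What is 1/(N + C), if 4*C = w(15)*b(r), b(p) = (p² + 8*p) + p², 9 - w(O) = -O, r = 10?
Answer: -1/579831 ≈ -1.7246e-6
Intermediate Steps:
w(O) = 9 + O (w(O) = 9 - (-1)*O = 9 + O)
b(p) = 2*p² + 8*p
C = 1680 (C = ((9 + 15)*(2*10*(4 + 10)))/4 = (24*(2*10*14))/4 = (24*280)/4 = (¼)*6720 = 1680)
1/(N + C) = 1/(-581511 + 1680) = 1/(-579831) = -1/579831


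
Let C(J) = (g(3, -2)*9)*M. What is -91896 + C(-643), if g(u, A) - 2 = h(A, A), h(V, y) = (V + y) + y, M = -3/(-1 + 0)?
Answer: -92004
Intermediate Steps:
M = 3 (M = -3/(-1) = -1*(-3) = 3)
h(V, y) = V + 2*y
g(u, A) = 2 + 3*A (g(u, A) = 2 + (A + 2*A) = 2 + 3*A)
C(J) = -108 (C(J) = ((2 + 3*(-2))*9)*3 = ((2 - 6)*9)*3 = -4*9*3 = -36*3 = -108)
-91896 + C(-643) = -91896 - 108 = -92004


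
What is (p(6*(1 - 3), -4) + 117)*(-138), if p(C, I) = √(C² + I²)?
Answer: -16146 - 552*√10 ≈ -17892.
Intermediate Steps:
(p(6*(1 - 3), -4) + 117)*(-138) = (√((6*(1 - 3))² + (-4)²) + 117)*(-138) = (√((6*(-2))² + 16) + 117)*(-138) = (√((-12)² + 16) + 117)*(-138) = (√(144 + 16) + 117)*(-138) = (√160 + 117)*(-138) = (4*√10 + 117)*(-138) = (117 + 4*√10)*(-138) = -16146 - 552*√10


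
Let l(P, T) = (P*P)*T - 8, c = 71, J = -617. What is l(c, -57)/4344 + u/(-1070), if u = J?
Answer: -152389451/2324040 ≈ -65.571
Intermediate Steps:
u = -617
l(P, T) = -8 + T*P² (l(P, T) = P²*T - 8 = T*P² - 8 = -8 + T*P²)
l(c, -57)/4344 + u/(-1070) = (-8 - 57*71²)/4344 - 617/(-1070) = (-8 - 57*5041)*(1/4344) - 617*(-1/1070) = (-8 - 287337)*(1/4344) + 617/1070 = -287345*1/4344 + 617/1070 = -287345/4344 + 617/1070 = -152389451/2324040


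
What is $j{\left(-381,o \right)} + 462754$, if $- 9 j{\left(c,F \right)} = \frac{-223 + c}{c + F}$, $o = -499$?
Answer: $\frac{916252769}{1980} \approx 4.6275 \cdot 10^{5}$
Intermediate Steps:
$j{\left(c,F \right)} = - \frac{-223 + c}{9 \left(F + c\right)}$ ($j{\left(c,F \right)} = - \frac{\left(-223 + c\right) \frac{1}{c + F}}{9} = - \frac{\left(-223 + c\right) \frac{1}{F + c}}{9} = - \frac{\frac{1}{F + c} \left(-223 + c\right)}{9} = - \frac{-223 + c}{9 \left(F + c\right)}$)
$j{\left(-381,o \right)} + 462754 = \frac{223 - -381}{9 \left(-499 - 381\right)} + 462754 = \frac{223 + 381}{9 \left(-880\right)} + 462754 = \frac{1}{9} \left(- \frac{1}{880}\right) 604 + 462754 = - \frac{151}{1980} + 462754 = \frac{916252769}{1980}$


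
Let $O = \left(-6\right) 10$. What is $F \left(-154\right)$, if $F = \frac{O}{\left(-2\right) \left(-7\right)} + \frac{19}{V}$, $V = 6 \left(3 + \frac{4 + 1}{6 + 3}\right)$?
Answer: $\frac{16731}{32} \approx 522.84$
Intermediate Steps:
$O = -60$
$V = \frac{64}{3}$ ($V = 6 \left(3 + \frac{5}{9}\right) = 6 \cdot \frac{32}{9} = \frac{64}{3} \approx 21.333$)
$F = - \frac{1521}{448}$ ($F = - \frac{60}{\left(-2\right) \left(-7\right)} + \frac{19}{\frac{64}{3}} = - \frac{60}{14} + 19 \cdot \frac{3}{64} = \left(-60\right) \frac{1}{14} + \frac{57}{64} = - \frac{30}{7} + \frac{57}{64} = - \frac{1521}{448} \approx -3.3951$)
$F \left(-154\right) = \left(- \frac{1521}{448}\right) \left(-154\right) = \frac{16731}{32}$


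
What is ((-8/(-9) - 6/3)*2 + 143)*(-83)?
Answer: -105161/9 ≈ -11685.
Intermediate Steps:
((-8/(-9) - 6/3)*2 + 143)*(-83) = ((-8*(-⅑) - 6*⅓)*2 + 143)*(-83) = ((8/9 - 2)*2 + 143)*(-83) = (-10/9*2 + 143)*(-83) = (-20/9 + 143)*(-83) = (1267/9)*(-83) = -105161/9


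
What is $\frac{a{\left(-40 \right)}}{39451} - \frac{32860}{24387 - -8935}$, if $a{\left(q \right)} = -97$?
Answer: $- \frac{649796047}{657293111} \approx -0.98859$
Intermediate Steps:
$\frac{a{\left(-40 \right)}}{39451} - \frac{32860}{24387 - -8935} = - \frac{97}{39451} - \frac{32860}{24387 - -8935} = \left(-97\right) \frac{1}{39451} - \frac{32860}{24387 + 8935} = - \frac{97}{39451} - \frac{32860}{33322} = - \frac{97}{39451} - \frac{16430}{16661} = - \frac{649796047}{657293111}$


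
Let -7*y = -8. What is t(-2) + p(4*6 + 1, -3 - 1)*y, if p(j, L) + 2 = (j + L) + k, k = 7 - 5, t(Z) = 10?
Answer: 34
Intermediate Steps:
y = 8/7 (y = -⅐*(-8) = 8/7 ≈ 1.1429)
k = 2
p(j, L) = L + j (p(j, L) = -2 + ((j + L) + 2) = -2 + ((L + j) + 2) = -2 + (2 + L + j) = L + j)
t(-2) + p(4*6 + 1, -3 - 1)*y = 10 + ((-3 - 1) + (4*6 + 1))*(8/7) = 10 + (-4 + (24 + 1))*(8/7) = 10 + (-4 + 25)*(8/7) = 10 + 21*(8/7) = 10 + 24 = 34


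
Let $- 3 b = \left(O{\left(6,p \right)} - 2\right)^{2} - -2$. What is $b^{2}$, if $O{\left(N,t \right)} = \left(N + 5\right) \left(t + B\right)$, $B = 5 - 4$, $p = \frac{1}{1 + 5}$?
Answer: $\frac{18464209}{11664} \approx 1583.0$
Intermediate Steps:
$p = \frac{1}{6} \approx 0.16667$
$B = 1$
$O{\left(N,t \right)} = \left(1 + t\right) \left(5 + N\right)$ ($O{\left(N,t \right)} = \left(N + 5\right) \left(t + 1\right) = \left(5 + N\right) \left(1 + t\right) = \left(1 + t\right) \left(5 + N\right)$)
$b = - \frac{4297}{108}$ ($b = - \frac{\left(\left(5 + 6 + 5 \cdot \frac{1}{6} + 6 \cdot \frac{1}{6}\right) - 2\right)^{2} - -2}{3} = - \frac{\left(\left(5 + 6 + \frac{5}{6} + 1\right) - 2\right)^{2} + 2}{3} = - \frac{\left(\frac{77}{6} - 2\right)^{2} + 2}{3} = - \frac{\left(\frac{65}{6}\right)^{2} + 2}{3} = - \frac{\frac{4225}{36} + 2}{3} = \left(- \frac{1}{3}\right) \frac{4297}{36} = - \frac{4297}{108} \approx -39.787$)
$b^{2} = \left(- \frac{4297}{108}\right)^{2} = \frac{18464209}{11664}$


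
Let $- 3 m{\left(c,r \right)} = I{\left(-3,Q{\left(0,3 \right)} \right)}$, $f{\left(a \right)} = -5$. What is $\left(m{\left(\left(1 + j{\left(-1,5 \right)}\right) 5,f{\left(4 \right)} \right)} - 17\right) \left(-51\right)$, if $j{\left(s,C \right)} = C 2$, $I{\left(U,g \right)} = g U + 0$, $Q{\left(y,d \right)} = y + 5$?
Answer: $612$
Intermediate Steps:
$Q{\left(y,d \right)} = 5 + y$
$I{\left(U,g \right)} = U g$ ($I{\left(U,g \right)} = U g + 0 = U g$)
$j{\left(s,C \right)} = 2 C$
$m{\left(c,r \right)} = 5$ ($m{\left(c,r \right)} = - \frac{\left(-3\right) \left(5 + 0\right)}{3} = - \frac{\left(-3\right) 5}{3} = \left(- \frac{1}{3}\right) \left(-15\right) = 5$)
$\left(m{\left(\left(1 + j{\left(-1,5 \right)}\right) 5,f{\left(4 \right)} \right)} - 17\right) \left(-51\right) = \left(5 - 17\right) \left(-51\right) = \left(-12\right) \left(-51\right) = 612$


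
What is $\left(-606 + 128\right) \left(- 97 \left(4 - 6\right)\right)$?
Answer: $-92732$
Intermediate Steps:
$\left(-606 + 128\right) \left(- 97 \left(4 - 6\right)\right) = - 478 \left(- 97 \left(4 - 6\right)\right) = - 478 \left(\left(-97\right) \left(-2\right)\right) = \left(-478\right) 194 = -92732$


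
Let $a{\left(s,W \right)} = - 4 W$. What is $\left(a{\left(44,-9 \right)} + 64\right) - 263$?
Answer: $-163$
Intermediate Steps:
$\left(a{\left(44,-9 \right)} + 64\right) - 263 = \left(\left(-4\right) \left(-9\right) + 64\right) - 263 = \left(36 + 64\right) - 263 = 100 - 263 = -163$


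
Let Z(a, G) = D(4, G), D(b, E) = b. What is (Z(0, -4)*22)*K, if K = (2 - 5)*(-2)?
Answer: 528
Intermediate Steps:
Z(a, G) = 4
K = 6 (K = -3*(-2) = 6)
(Z(0, -4)*22)*K = (4*22)*6 = 88*6 = 528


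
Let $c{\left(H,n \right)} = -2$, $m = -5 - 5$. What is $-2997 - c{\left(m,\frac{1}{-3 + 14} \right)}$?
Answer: $-2995$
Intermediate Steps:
$m = -10$ ($m = -5 - 5 = -10$)
$-2997 - c{\left(m,\frac{1}{-3 + 14} \right)} = -2997 - -2 = -2997 + 2 = -2995$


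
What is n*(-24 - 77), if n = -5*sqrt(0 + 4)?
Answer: 1010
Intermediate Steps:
n = -10 (n = -5*sqrt(4) = -5*2 = -10)
n*(-24 - 77) = -10*(-24 - 77) = -10*(-101) = 1010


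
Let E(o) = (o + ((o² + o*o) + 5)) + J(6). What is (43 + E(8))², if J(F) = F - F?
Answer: 33856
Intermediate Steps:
J(F) = 0
E(o) = 5 + o + 2*o² (E(o) = (o + ((o² + o*o) + 5)) + 0 = (o + ((o² + o²) + 5)) + 0 = (o + (2*o² + 5)) + 0 = (o + (5 + 2*o²)) + 0 = (5 + o + 2*o²) + 0 = 5 + o + 2*o²)
(43 + E(8))² = (43 + (5 + 8 + 2*8²))² = (43 + (5 + 8 + 2*64))² = (43 + (5 + 8 + 128))² = (43 + 141)² = 184² = 33856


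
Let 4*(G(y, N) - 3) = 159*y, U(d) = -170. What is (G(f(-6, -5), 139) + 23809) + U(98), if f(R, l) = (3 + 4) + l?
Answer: 47443/2 ≈ 23722.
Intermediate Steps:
f(R, l) = 7 + l
G(y, N) = 3 + 159*y/4 (G(y, N) = 3 + (159*y)/4 = 3 + 159*y/4)
(G(f(-6, -5), 139) + 23809) + U(98) = ((3 + 159*(7 - 5)/4) + 23809) - 170 = ((3 + (159/4)*2) + 23809) - 170 = ((3 + 159/2) + 23809) - 170 = (165/2 + 23809) - 170 = 47783/2 - 170 = 47443/2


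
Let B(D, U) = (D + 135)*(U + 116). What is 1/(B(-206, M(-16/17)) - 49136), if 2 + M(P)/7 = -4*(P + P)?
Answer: -17/1022042 ≈ -1.6633e-5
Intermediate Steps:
M(P) = -14 - 56*P (M(P) = -14 + 7*(-4*(P + P)) = -14 + 7*(-8*P) = -14 - 56*P)
B(D, U) = (116 + U)*(135 + D) (B(D, U) = (135 + D)*(116 + U) = (116 + U)*(135 + D))
1/(B(-206, M(-16/17)) - 49136) = 1/((15660 + 116*(-206) + 135*(-14 - (-896)/17) - 206*(-14 - (-896)/17)) - 49136) = 1/((15660 - 23896 + 135*(-14 - (-896)/17) - 206*(-14 - (-896)/17)) - 49136) = 1/((15660 - 23896 + 135*(-14 - 56*(-16/17)) - 206*(-14 - 56*(-16/17))) - 49136) = 1/((15660 - 23896 + 135*(-14 + 896/17) - 206*(-14 + 896/17)) - 49136) = 1/((15660 - 23896 + 135*(658/17) - 206*658/17) - 49136) = 1/((15660 - 23896 + 88830/17 - 135548/17) - 49136) = 1/(-186730/17 - 49136) = 1/(-1022042/17) = -17/1022042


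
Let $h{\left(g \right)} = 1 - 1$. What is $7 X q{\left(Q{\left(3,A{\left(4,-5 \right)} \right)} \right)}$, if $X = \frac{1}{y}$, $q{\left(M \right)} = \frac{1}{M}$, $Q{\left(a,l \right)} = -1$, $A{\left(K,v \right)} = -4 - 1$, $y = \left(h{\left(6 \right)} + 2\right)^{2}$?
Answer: $- \frac{7}{4} \approx -1.75$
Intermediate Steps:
$h{\left(g \right)} = 0$ ($h{\left(g \right)} = 1 - 1 = 0$)
$y = 4$ ($y = \left(0 + 2\right)^{2} = 2^{2} = 4$)
$A{\left(K,v \right)} = -5$
$X = \frac{1}{4} \approx 0.25$
$7 X q{\left(Q{\left(3,A{\left(4,-5 \right)} \right)} \right)} = \frac{7 \cdot \frac{1}{4}}{-1} = \frac{7}{4} \left(-1\right) = - \frac{7}{4}$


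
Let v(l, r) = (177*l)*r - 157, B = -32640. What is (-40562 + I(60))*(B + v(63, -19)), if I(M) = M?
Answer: 9909462332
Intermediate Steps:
v(l, r) = -157 + 177*l*r (v(l, r) = 177*l*r - 157 = -157 + 177*l*r)
(-40562 + I(60))*(B + v(63, -19)) = (-40562 + 60)*(-32640 + (-157 + 177*63*(-19))) = -40502*(-32640 + (-157 - 211869)) = -40502*(-32640 - 212026) = -40502*(-244666) = 9909462332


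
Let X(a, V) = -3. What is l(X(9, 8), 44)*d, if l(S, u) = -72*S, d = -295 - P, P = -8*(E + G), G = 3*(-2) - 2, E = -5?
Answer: -86184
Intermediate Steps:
G = -8 (G = -6 - 2 = -8)
P = 104 (P = -8*(-5 - 8) = -8*(-13) = 104)
d = -399 (d = -295 - 1*104 = -295 - 104 = -399)
l(X(9, 8), 44)*d = -72*(-3)*(-399) = 216*(-399) = -86184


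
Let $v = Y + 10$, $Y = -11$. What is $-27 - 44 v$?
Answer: $17$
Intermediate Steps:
$v = -1$ ($v = -11 + 10 = -1$)
$-27 - 44 v = -27 - -44 = -27 + 44 = 17$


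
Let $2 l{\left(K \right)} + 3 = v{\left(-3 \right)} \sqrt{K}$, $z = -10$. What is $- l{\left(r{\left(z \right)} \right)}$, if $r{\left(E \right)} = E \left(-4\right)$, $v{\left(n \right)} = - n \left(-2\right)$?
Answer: $\frac{3}{2} + 6 \sqrt{10} \approx 20.474$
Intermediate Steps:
$v{\left(n \right)} = 2 n$
$r{\left(E \right)} = - 4 E$
$l{\left(K \right)} = - \frac{3}{2} - 3 \sqrt{K}$ ($l{\left(K \right)} = - \frac{3}{2} + \frac{2 \left(-3\right) \sqrt{K}}{2} = - \frac{3}{2} + \frac{\left(-6\right) \sqrt{K}}{2} = - \frac{3}{2} - 3 \sqrt{K}$)
$- l{\left(r{\left(z \right)} \right)} = - (- \frac{3}{2} - 3 \sqrt{\left(-4\right) \left(-10\right)}) = - (- \frac{3}{2} - 3 \sqrt{40}) = - (- \frac{3}{2} - 3 \cdot 2 \sqrt{10}) = - (- \frac{3}{2} - 6 \sqrt{10}) = \frac{3}{2} + 6 \sqrt{10}$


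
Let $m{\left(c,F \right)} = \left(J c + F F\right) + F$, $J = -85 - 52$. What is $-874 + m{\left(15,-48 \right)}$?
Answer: $-673$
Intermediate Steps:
$J = -137$ ($J = -85 - 52 = -137$)
$m{\left(c,F \right)} = F + F^{2} - 137 c$ ($m{\left(c,F \right)} = \left(- 137 c + F F\right) + F = \left(- 137 c + F^{2}\right) + F = \left(F^{2} - 137 c\right) + F = F + F^{2} - 137 c$)
$-874 + m{\left(15,-48 \right)} = -874 - \left(2103 - 2304\right) = -874 - -201 = -874 + 201 = -673$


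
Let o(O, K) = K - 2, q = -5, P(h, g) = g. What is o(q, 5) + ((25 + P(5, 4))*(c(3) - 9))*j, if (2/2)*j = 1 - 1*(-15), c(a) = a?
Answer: -2781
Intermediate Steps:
j = 16 (j = 1 - 1*(-15) = 1 + 15 = 16)
o(O, K) = -2 + K
o(q, 5) + ((25 + P(5, 4))*(c(3) - 9))*j = (-2 + 5) + ((25 + 4)*(3 - 9))*16 = 3 + (29*(-6))*16 = 3 - 174*16 = 3 - 2784 = -2781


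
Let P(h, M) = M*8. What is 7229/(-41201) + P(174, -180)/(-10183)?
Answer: -14283467/419549783 ≈ -0.034045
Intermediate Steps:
P(h, M) = 8*M
7229/(-41201) + P(174, -180)/(-10183) = 7229/(-41201) + (8*(-180))/(-10183) = 7229*(-1/41201) - 1440*(-1/10183) = -7229/41201 + 1440/10183 = -14283467/419549783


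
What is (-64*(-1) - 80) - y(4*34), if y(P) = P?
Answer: -152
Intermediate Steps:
(-64*(-1) - 80) - y(4*34) = (-64*(-1) - 80) - 4*34 = (64 - 80) - 1*136 = -16 - 136 = -152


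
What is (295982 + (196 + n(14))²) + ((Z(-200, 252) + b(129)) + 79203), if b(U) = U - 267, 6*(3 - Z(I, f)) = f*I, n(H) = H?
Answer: 427550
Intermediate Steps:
Z(I, f) = 3 - I*f/6 (Z(I, f) = 3 - f*I/6 = 3 - I*f/6)
b(U) = -267 + U
(295982 + (196 + n(14))²) + ((Z(-200, 252) + b(129)) + 79203) = (295982 + (196 + 14)²) + (((3 - ⅙*(-200)*252) + (-267 + 129)) + 79203) = (295982 + 210²) + (((3 + 8400) - 138) + 79203) = (295982 + 44100) + ((8403 - 138) + 79203) = 340082 + (8265 + 79203) = 340082 + 87468 = 427550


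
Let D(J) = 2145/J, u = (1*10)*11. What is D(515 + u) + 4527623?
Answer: 565953304/125 ≈ 4.5276e+6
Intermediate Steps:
u = 110 (u = 10*11 = 110)
D(515 + u) + 4527623 = 2145/(515 + 110) + 4527623 = 2145/625 + 4527623 = 2145*(1/625) + 4527623 = 429/125 + 4527623 = 565953304/125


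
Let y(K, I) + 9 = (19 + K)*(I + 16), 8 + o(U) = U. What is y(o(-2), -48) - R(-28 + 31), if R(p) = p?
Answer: -300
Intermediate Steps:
o(U) = -8 + U
y(K, I) = -9 + (16 + I)*(19 + K) (y(K, I) = -9 + (19 + K)*(I + 16) = -9 + (19 + K)*(16 + I) = -9 + (16 + I)*(19 + K))
y(o(-2), -48) - R(-28 + 31) = (295 + 16*(-8 - 2) + 19*(-48) - 48*(-8 - 2)) - (-28 + 31) = (295 + 16*(-10) - 912 - 48*(-10)) - 1*3 = (295 - 160 - 912 + 480) - 3 = -297 - 3 = -300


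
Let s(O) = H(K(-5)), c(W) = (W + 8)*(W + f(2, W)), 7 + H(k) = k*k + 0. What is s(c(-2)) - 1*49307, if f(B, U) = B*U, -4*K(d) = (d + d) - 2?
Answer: -49305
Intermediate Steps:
K(d) = 1/2 - d/2 (K(d) = -((d + d) - 2)/4 = -(2*d - 2)/4 = -(-2 + 2*d)/4 = 1/2 - d/2)
H(k) = -7 + k**2 (H(k) = -7 + (k*k + 0) = -7 + (k**2 + 0) = -7 + k**2)
c(W) = 3*W*(8 + W) (c(W) = (W + 8)*(W + 2*W) = (8 + W)*(3*W) = 3*W*(8 + W))
s(O) = 2 (s(O) = -7 + (1/2 - 1/2*(-5))**2 = -7 + (1/2 + 5/2)**2 = -7 + 3**2 = -7 + 9 = 2)
s(c(-2)) - 1*49307 = 2 - 1*49307 = 2 - 49307 = -49305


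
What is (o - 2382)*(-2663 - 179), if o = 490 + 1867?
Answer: 71050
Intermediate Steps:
o = 2357
(o - 2382)*(-2663 - 179) = (2357 - 2382)*(-2663 - 179) = -25*(-2842) = 71050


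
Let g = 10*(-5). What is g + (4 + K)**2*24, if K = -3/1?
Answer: -26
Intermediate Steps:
K = -3 (K = -3*1 = -3)
g = -50
g + (4 + K)**2*24 = -50 + (4 - 3)**2*24 = -50 + 1**2*24 = -50 + 1*24 = -50 + 24 = -26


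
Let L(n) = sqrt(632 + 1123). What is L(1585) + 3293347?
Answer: 3293347 + 3*sqrt(195) ≈ 3.2934e+6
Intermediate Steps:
L(n) = 3*sqrt(195) (L(n) = sqrt(1755) = 3*sqrt(195))
L(1585) + 3293347 = 3*sqrt(195) + 3293347 = 3293347 + 3*sqrt(195)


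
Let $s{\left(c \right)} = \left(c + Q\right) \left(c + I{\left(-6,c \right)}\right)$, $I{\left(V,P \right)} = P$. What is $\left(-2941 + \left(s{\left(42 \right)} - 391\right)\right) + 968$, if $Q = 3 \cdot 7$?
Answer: $2928$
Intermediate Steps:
$Q = 21$
$s{\left(c \right)} = 2 c \left(21 + c\right)$ ($s{\left(c \right)} = \left(c + 21\right) \left(c + c\right) = \left(21 + c\right) 2 c = 2 c \left(21 + c\right)$)
$\left(-2941 + \left(s{\left(42 \right)} - 391\right)\right) + 968 = \left(-2941 + \left(2 \cdot 42 \left(21 + 42\right) - 391\right)\right) + 968 = \left(-2941 - \left(391 - 5292\right)\right) + 968 = \left(-2941 + \left(5292 - 391\right)\right) + 968 = \left(-2941 + 4901\right) + 968 = 1960 + 968 = 2928$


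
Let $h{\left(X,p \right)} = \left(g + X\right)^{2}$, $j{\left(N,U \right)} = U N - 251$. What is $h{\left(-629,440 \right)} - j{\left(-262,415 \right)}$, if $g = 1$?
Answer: $503365$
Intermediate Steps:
$j{\left(N,U \right)} = -251 + N U$ ($j{\left(N,U \right)} = N U - 251 = -251 + N U$)
$h{\left(X,p \right)} = \left(1 + X\right)^{2}$
$h{\left(-629,440 \right)} - j{\left(-262,415 \right)} = \left(1 - 629\right)^{2} - \left(-251 - 108730\right) = \left(-628\right)^{2} - \left(-251 - 108730\right) = 394384 - -108981 = 394384 + 108981 = 503365$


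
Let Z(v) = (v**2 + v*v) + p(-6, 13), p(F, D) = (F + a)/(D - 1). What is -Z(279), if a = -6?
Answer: -155681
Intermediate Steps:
p(F, D) = (-6 + F)/(-1 + D) (p(F, D) = (F - 6)/(D - 1) = (-6 + F)/(-1 + D))
Z(v) = -1 + 2*v**2 (Z(v) = (v**2 + v*v) + (-6 - 6)/(-1 + 13) = (v**2 + v**2) - 12/12 = 2*v**2 + (1/12)*(-12) = 2*v**2 - 1 = -1 + 2*v**2)
-Z(279) = -(-1 + 2*279**2) = -(-1 + 2*77841) = -(-1 + 155682) = -1*155681 = -155681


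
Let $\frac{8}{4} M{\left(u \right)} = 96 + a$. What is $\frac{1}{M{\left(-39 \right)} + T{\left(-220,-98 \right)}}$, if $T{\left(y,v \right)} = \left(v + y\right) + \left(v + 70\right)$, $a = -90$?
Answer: $- \frac{1}{343} \approx -0.0029155$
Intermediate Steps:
$M{\left(u \right)} = 3$ ($M{\left(u \right)} = \frac{96 - 90}{2} = \frac{1}{2} \cdot 6 = 3$)
$T{\left(y,v \right)} = 70 + y + 2 v$ ($T{\left(y,v \right)} = \left(v + y\right) + \left(70 + v\right) = 70 + y + 2 v$)
$\frac{1}{M{\left(-39 \right)} + T{\left(-220,-98 \right)}} = \frac{1}{3 + \left(70 - 220 + 2 \left(-98\right)\right)} = \frac{1}{3 - 346} = \frac{1}{-343} = - \frac{1}{343}$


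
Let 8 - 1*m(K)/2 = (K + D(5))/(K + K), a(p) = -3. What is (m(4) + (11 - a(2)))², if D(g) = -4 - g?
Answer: 15625/16 ≈ 976.56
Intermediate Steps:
m(K) = 16 - (-9 + K)/K (m(K) = 16 - 2*(K + (-4 - 1*5))/(K + K) = 16 - 2*(K + (-4 - 5))/(2*K) = 16 - 2*(K - 9)*1/(2*K) = 16 - 2*(-9 + K)*1/(2*K) = 16 - (-9 + K)/K)
(m(4) + (11 - a(2)))² = ((15 + 9/4) + (11 - 1*(-3)))² = ((15 + 9*(¼)) + (11 + 3))² = ((15 + 9/4) + 14)² = (69/4 + 14)² = (125/4)² = 15625/16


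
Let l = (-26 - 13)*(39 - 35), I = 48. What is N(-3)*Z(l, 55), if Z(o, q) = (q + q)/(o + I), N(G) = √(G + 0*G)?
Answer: -55*I*√3/54 ≈ -1.7641*I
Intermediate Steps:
l = -156 (l = -39*4 = -156)
N(G) = √G (N(G) = √(G + 0) = √G)
Z(o, q) = 2*q/(48 + o) (Z(o, q) = (q + q)/(o + 48) = (2*q)/(48 + o) = 2*q/(48 + o))
N(-3)*Z(l, 55) = √(-3)*(2*55/(48 - 156)) = (I*√3)*(2*55/(-108)) = (I*√3)*(2*55*(-1/108)) = (I*√3)*(-55/54) = -55*I*√3/54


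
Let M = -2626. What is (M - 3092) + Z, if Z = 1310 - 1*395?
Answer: -4803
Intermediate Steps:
Z = 915 (Z = 1310 - 395 = 915)
(M - 3092) + Z = (-2626 - 3092) + 915 = -5718 + 915 = -4803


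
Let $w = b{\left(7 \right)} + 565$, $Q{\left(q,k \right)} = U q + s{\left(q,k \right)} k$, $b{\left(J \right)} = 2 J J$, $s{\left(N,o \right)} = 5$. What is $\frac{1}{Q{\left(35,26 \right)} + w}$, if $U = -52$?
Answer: $- \frac{1}{1027} \approx -0.00097371$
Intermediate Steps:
$b{\left(J \right)} = 2 J^{2}$
$Q{\left(q,k \right)} = - 52 q + 5 k$
$w = 663$ ($w = 2 \cdot 7^{2} + 565 = 2 \cdot 49 + 565 = 98 + 565 = 663$)
$\frac{1}{Q{\left(35,26 \right)} + w} = \frac{1}{\left(\left(-52\right) 35 + 5 \cdot 26\right) + 663} = \frac{1}{\left(-1820 + 130\right) + 663} = \frac{1}{-1690 + 663} = \frac{1}{-1027} = - \frac{1}{1027}$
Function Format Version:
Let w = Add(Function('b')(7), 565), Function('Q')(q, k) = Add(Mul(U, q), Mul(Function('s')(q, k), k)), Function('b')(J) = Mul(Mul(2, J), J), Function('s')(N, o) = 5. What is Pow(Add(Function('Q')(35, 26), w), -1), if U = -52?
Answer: Rational(-1, 1027) ≈ -0.00097371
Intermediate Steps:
Function('b')(J) = Mul(2, Pow(J, 2))
Function('Q')(q, k) = Add(Mul(-52, q), Mul(5, k))
w = 663 (w = Add(Mul(2, Pow(7, 2)), 565) = Add(Mul(2, 49), 565) = Add(98, 565) = 663)
Pow(Add(Function('Q')(35, 26), w), -1) = Pow(Add(Add(Mul(-52, 35), Mul(5, 26)), 663), -1) = Pow(Add(Add(-1820, 130), 663), -1) = Pow(Add(-1690, 663), -1) = Pow(-1027, -1) = Rational(-1, 1027)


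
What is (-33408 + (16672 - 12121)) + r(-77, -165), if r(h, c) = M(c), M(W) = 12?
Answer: -28845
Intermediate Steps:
r(h, c) = 12
(-33408 + (16672 - 12121)) + r(-77, -165) = (-33408 + (16672 - 12121)) + 12 = (-33408 + 4551) + 12 = -28857 + 12 = -28845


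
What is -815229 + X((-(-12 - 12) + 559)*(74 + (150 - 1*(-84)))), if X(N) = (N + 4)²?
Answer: 32243851395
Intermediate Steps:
X(N) = (4 + N)²
-815229 + X((-(-12 - 12) + 559)*(74 + (150 - 1*(-84)))) = -815229 + (4 + (-(-12 - 12) + 559)*(74 + (150 - 1*(-84))))² = -815229 + (4 + (-1*(-24) + 559)*(74 + (150 + 84)))² = -815229 + (4 + (24 + 559)*(74 + 234))² = -815229 + (4 + 583*308)² = -815229 + (4 + 179564)² = -815229 + 179568² = -815229 + 32244666624 = 32243851395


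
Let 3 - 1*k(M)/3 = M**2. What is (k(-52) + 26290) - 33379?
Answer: -15192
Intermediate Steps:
k(M) = 9 - 3*M**2
(k(-52) + 26290) - 33379 = ((9 - 3*(-52)**2) + 26290) - 33379 = ((9 - 3*2704) + 26290) - 33379 = ((9 - 8112) + 26290) - 33379 = (-8103 + 26290) - 33379 = 18187 - 33379 = -15192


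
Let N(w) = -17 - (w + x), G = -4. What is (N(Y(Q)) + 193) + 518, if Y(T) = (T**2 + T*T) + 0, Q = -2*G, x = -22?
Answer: 588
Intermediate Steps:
Q = 8 (Q = -2*(-4) = 8)
Y(T) = 2*T**2 (Y(T) = (T**2 + T**2) + 0 = 2*T**2 + 0 = 2*T**2)
N(w) = 5 - w (N(w) = -17 - (w - 22) = -17 - (-22 + w) = -17 + (22 - w) = 5 - w)
(N(Y(Q)) + 193) + 518 = ((5 - 2*8**2) + 193) + 518 = ((5 - 2*64) + 193) + 518 = ((5 - 1*128) + 193) + 518 = ((5 - 128) + 193) + 518 = (-123 + 193) + 518 = 70 + 518 = 588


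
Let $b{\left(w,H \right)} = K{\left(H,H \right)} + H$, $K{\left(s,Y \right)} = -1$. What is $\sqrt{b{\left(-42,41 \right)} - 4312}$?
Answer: $4 i \sqrt{267} \approx 65.361 i$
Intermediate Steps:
$b{\left(w,H \right)} = -1 + H$
$\sqrt{b{\left(-42,41 \right)} - 4312} = \sqrt{\left(-1 + 41\right) - 4312} = \sqrt{40 - 4312} = \sqrt{-4272} = 4 i \sqrt{267}$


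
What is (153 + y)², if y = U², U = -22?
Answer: 405769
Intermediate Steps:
y = 484 (y = (-22)² = 484)
(153 + y)² = (153 + 484)² = 637² = 405769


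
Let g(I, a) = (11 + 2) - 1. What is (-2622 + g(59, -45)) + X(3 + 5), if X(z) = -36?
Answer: -2646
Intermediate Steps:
g(I, a) = 12 (g(I, a) = 13 - 1 = 12)
(-2622 + g(59, -45)) + X(3 + 5) = (-2622 + 12) - 36 = -2610 - 36 = -2646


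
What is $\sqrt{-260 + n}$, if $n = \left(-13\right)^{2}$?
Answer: $i \sqrt{91} \approx 9.5394 i$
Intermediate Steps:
$n = 169$
$\sqrt{-260 + n} = \sqrt{-260 + 169} = \sqrt{-91} = i \sqrt{91}$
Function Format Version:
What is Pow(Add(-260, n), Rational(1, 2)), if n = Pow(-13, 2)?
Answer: Mul(I, Pow(91, Rational(1, 2))) ≈ Mul(9.5394, I)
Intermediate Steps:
n = 169
Pow(Add(-260, n), Rational(1, 2)) = Pow(Add(-260, 169), Rational(1, 2)) = Pow(-91, Rational(1, 2)) = Mul(I, Pow(91, Rational(1, 2)))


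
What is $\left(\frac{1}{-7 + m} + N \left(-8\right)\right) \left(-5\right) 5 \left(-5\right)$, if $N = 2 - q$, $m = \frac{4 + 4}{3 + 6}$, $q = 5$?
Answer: $\frac{32775}{11} \approx 2979.5$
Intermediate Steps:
$m = \frac{8}{9} \approx 0.88889$
$N = -3$ ($N = 2 - 5 = -3$)
$\left(\frac{1}{-7 + m} + N \left(-8\right)\right) \left(-5\right) 5 \left(-5\right) = \left(\frac{1}{-7 + \frac{8}{9}} - -24\right) \left(-5\right) 5 \left(-5\right) = \left(\frac{1}{- \frac{55}{9}} + 24\right) \left(\left(-25\right) \left(-5\right)\right) = \left(- \frac{9}{55} + 24\right) 125 = \frac{1311}{55} \cdot 125 = \frac{32775}{11}$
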